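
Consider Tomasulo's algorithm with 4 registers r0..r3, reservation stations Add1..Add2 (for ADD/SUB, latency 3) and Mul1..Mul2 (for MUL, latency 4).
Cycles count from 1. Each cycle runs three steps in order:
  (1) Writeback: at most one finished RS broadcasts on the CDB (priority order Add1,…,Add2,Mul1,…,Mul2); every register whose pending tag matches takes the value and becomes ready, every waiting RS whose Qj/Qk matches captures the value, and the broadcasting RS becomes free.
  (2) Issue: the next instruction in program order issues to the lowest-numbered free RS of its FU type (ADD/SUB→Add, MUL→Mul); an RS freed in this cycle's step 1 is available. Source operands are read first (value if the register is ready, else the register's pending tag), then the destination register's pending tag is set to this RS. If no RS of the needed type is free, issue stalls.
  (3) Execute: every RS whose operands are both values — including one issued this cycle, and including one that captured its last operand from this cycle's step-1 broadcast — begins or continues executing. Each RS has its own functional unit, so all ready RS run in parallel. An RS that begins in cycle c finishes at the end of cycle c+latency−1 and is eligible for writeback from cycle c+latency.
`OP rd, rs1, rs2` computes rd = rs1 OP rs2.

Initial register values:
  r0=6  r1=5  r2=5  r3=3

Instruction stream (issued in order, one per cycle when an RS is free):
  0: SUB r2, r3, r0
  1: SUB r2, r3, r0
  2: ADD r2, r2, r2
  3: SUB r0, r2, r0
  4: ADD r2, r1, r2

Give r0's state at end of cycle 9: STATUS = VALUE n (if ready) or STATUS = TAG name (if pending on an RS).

c1: issue SUB r2<-Add1 | r0:6,r1:5,r2:Add1,r3:3
c2: issue SUB r2<-Add2 | r0:6,r1:5,r2:Add2,r3:3
c3: stall | r0:6,r1:5,r2:Add2,r3:3
c4: CDB Add1=-3; issue ADD r2<-Add1 | r0:6,r1:5,r2:Add1,r3:3
c5: CDB Add2=-3; issue SUB r0<-Add2 | r0:Add2,r1:5,r2:Add1,r3:3
c6: stall | r0:Add2,r1:5,r2:Add1,r3:3
c7: stall | r0:Add2,r1:5,r2:Add1,r3:3
c8: CDB Add1=-6; issue ADD r2<-Add1 | r0:Add2,r1:5,r2:Add1,r3:3
c9: - | r0:Add2,r1:5,r2:Add1,r3:3

STATUS = TAG Add2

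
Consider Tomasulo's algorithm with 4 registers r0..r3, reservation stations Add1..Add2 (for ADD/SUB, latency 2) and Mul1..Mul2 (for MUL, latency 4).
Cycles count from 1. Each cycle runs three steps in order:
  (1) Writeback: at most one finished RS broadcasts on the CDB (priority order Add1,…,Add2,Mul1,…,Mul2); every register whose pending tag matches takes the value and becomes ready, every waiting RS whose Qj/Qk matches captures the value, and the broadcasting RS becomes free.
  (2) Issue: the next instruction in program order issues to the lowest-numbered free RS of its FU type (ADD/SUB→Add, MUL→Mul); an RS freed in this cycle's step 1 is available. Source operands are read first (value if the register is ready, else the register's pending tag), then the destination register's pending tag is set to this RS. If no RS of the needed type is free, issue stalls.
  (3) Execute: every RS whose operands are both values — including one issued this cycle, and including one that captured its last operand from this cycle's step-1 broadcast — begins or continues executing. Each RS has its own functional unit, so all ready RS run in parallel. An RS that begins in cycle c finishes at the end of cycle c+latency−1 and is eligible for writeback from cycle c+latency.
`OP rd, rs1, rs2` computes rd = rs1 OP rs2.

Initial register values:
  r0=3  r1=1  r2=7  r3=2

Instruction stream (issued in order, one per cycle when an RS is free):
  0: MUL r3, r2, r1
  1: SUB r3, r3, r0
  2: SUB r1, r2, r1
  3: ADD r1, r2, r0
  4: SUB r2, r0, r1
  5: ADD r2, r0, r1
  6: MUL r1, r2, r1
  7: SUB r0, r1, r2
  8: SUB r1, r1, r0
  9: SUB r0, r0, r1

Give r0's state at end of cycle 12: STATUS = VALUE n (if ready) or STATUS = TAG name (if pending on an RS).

STATUS = TAG Add1

c1: issue MUL r3<-Mul1 | r0:3,r1:1,r2:7,r3:Mul1
c2: issue SUB r3<-Add1 | r0:3,r1:1,r2:7,r3:Add1
c3: issue SUB r1<-Add2 | r0:3,r1:Add2,r2:7,r3:Add1
c4: stall | r0:3,r1:Add2,r2:7,r3:Add1
c5: CDB Add2=6; issue ADD r1<-Add2 | r0:3,r1:Add2,r2:7,r3:Add1
c6: CDB Mul1=7; stall | r0:3,r1:Add2,r2:7,r3:Add1
c7: CDB Add2=10; issue SUB r2<-Add2 | r0:3,r1:10,r2:Add2,r3:Add1
c8: CDB Add1=4; issue ADD r2<-Add1 | r0:3,r1:10,r2:Add1,r3:4
c9: CDB Add2=-7; issue MUL r1<-Mul1 | r0:3,r1:Mul1,r2:Add1,r3:4
c10: CDB Add1=13; issue SUB r0<-Add1 | r0:Add1,r1:Mul1,r2:13,r3:4
c11: issue SUB r1<-Add2 | r0:Add1,r1:Add2,r2:13,r3:4
c12: stall | r0:Add1,r1:Add2,r2:13,r3:4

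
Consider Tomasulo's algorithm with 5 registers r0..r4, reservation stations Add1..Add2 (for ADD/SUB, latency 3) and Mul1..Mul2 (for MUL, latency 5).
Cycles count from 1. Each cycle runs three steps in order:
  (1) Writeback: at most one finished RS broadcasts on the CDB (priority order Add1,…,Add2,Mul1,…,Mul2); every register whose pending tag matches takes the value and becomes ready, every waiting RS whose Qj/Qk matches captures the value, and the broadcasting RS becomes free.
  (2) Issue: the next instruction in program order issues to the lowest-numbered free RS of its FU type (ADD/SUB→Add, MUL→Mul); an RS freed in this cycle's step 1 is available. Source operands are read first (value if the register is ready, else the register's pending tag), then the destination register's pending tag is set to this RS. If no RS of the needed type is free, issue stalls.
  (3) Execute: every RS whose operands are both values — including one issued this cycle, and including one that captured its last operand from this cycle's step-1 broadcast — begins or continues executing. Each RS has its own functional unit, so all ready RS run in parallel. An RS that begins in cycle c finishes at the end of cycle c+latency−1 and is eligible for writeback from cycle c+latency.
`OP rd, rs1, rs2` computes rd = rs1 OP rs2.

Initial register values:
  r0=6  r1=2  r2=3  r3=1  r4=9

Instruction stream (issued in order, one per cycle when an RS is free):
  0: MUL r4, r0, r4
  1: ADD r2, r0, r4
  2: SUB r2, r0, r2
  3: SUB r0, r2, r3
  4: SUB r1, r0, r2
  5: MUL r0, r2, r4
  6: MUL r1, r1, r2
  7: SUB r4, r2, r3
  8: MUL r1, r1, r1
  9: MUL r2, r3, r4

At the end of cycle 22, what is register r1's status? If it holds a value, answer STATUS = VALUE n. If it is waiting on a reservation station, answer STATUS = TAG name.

STATUS = TAG Mul1

c1: issue MUL r4<-Mul1 | r0:6,r1:2,r2:3,r3:1,r4:Mul1
c2: issue ADD r2<-Add1 | r0:6,r1:2,r2:Add1,r3:1,r4:Mul1
c3: issue SUB r2<-Add2 | r0:6,r1:2,r2:Add2,r3:1,r4:Mul1
c4: stall | r0:6,r1:2,r2:Add2,r3:1,r4:Mul1
c5: stall | r0:6,r1:2,r2:Add2,r3:1,r4:Mul1
c6: CDB Mul1=54; stall | r0:6,r1:2,r2:Add2,r3:1,r4:54
c7: stall | r0:6,r1:2,r2:Add2,r3:1,r4:54
c8: stall | r0:6,r1:2,r2:Add2,r3:1,r4:54
c9: CDB Add1=60; issue SUB r0<-Add1 | r0:Add1,r1:2,r2:Add2,r3:1,r4:54
c10: stall | r0:Add1,r1:2,r2:Add2,r3:1,r4:54
c11: stall | r0:Add1,r1:2,r2:Add2,r3:1,r4:54
c12: CDB Add2=-54; issue SUB r1<-Add2 | r0:Add1,r1:Add2,r2:-54,r3:1,r4:54
c13: issue MUL r0<-Mul1 | r0:Mul1,r1:Add2,r2:-54,r3:1,r4:54
c14: issue MUL r1<-Mul2 | r0:Mul1,r1:Mul2,r2:-54,r3:1,r4:54
c15: CDB Add1=-55; issue SUB r4<-Add1 | r0:Mul1,r1:Mul2,r2:-54,r3:1,r4:Add1
c16: stall | r0:Mul1,r1:Mul2,r2:-54,r3:1,r4:Add1
c17: stall | r0:Mul1,r1:Mul2,r2:-54,r3:1,r4:Add1
c18: CDB Add1=-55; stall | r0:Mul1,r1:Mul2,r2:-54,r3:1,r4:-55
c19: CDB Add2=-1; stall | r0:Mul1,r1:Mul2,r2:-54,r3:1,r4:-55
c20: CDB Mul1=-2916; issue MUL r1<-Mul1 | r0:-2916,r1:Mul1,r2:-54,r3:1,r4:-55
c21: stall | r0:-2916,r1:Mul1,r2:-54,r3:1,r4:-55
c22: stall | r0:-2916,r1:Mul1,r2:-54,r3:1,r4:-55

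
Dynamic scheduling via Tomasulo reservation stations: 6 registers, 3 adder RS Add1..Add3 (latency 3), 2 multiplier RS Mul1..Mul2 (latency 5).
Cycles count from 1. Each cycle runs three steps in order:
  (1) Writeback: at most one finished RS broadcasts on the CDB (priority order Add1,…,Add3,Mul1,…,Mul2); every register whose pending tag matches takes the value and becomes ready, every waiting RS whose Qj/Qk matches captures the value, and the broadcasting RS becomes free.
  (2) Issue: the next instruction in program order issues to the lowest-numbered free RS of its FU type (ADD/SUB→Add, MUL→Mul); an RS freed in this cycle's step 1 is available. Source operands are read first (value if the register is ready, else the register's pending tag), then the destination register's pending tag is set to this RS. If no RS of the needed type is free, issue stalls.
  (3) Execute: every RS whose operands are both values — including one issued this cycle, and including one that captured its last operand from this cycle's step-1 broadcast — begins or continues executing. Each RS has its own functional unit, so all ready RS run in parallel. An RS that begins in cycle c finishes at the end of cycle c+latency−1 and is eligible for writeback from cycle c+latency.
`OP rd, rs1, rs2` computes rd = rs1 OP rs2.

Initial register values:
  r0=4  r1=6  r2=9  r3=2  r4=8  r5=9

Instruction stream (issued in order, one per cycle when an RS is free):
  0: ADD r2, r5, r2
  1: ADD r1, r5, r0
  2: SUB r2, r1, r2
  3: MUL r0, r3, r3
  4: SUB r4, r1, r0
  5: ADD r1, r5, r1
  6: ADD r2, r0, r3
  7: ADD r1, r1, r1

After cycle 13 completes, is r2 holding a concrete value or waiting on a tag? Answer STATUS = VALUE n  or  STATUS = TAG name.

STATUS = TAG Add3

cycle 1: issue ADD r2<-Add1 // r0:4,r1:6,r2:Add1,r3:2,r4:8,r5:9
cycle 2: issue ADD r1<-Add2 // r0:4,r1:Add2,r2:Add1,r3:2,r4:8,r5:9
cycle 3: issue SUB r2<-Add3 // r0:4,r1:Add2,r2:Add3,r3:2,r4:8,r5:9
cycle 4: CDB Add1=18; issue MUL r0<-Mul1 // r0:Mul1,r1:Add2,r2:Add3,r3:2,r4:8,r5:9
cycle 5: CDB Add2=13; issue SUB r4<-Add1 // r0:Mul1,r1:13,r2:Add3,r3:2,r4:Add1,r5:9
cycle 6: issue ADD r1<-Add2 // r0:Mul1,r1:Add2,r2:Add3,r3:2,r4:Add1,r5:9
cycle 7: stall // r0:Mul1,r1:Add2,r2:Add3,r3:2,r4:Add1,r5:9
cycle 8: CDB Add3=-5; issue ADD r2<-Add3 // r0:Mul1,r1:Add2,r2:Add3,r3:2,r4:Add1,r5:9
cycle 9: CDB Add2=22; issue ADD r1<-Add2 // r0:Mul1,r1:Add2,r2:Add3,r3:2,r4:Add1,r5:9
cycle 10: CDB Mul1=4 // r0:4,r1:Add2,r2:Add3,r3:2,r4:Add1,r5:9
cycle 11: - // r0:4,r1:Add2,r2:Add3,r3:2,r4:Add1,r5:9
cycle 12: CDB Add2=44 // r0:4,r1:44,r2:Add3,r3:2,r4:Add1,r5:9
cycle 13: CDB Add1=9 // r0:4,r1:44,r2:Add3,r3:2,r4:9,r5:9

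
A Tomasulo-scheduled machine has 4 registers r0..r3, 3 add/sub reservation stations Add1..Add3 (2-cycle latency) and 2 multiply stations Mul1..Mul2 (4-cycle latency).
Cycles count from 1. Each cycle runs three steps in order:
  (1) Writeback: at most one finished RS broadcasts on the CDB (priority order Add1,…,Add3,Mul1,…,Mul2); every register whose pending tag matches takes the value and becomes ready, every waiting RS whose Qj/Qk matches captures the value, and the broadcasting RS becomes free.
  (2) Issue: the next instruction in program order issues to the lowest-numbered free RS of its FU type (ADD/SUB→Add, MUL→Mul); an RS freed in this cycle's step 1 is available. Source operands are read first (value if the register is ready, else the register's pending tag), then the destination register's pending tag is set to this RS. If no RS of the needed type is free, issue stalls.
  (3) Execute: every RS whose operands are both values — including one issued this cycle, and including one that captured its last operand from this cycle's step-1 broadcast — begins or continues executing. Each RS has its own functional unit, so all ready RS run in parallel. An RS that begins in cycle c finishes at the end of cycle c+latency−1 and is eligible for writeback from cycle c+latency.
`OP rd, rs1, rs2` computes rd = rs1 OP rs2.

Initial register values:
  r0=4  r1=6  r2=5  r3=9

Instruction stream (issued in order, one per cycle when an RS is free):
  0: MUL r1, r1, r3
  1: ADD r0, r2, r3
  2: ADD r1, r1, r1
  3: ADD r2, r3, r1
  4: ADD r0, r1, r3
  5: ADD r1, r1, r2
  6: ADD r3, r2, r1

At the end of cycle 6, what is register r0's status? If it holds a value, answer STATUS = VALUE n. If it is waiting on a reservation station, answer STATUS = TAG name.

c1: issue MUL r1<-Mul1 | r0:4,r1:Mul1,r2:5,r3:9
c2: issue ADD r0<-Add1 | r0:Add1,r1:Mul1,r2:5,r3:9
c3: issue ADD r1<-Add2 | r0:Add1,r1:Add2,r2:5,r3:9
c4: CDB Add1=14; issue ADD r2<-Add1 | r0:14,r1:Add2,r2:Add1,r3:9
c5: CDB Mul1=54; issue ADD r0<-Add3 | r0:Add3,r1:Add2,r2:Add1,r3:9
c6: stall | r0:Add3,r1:Add2,r2:Add1,r3:9

STATUS = TAG Add3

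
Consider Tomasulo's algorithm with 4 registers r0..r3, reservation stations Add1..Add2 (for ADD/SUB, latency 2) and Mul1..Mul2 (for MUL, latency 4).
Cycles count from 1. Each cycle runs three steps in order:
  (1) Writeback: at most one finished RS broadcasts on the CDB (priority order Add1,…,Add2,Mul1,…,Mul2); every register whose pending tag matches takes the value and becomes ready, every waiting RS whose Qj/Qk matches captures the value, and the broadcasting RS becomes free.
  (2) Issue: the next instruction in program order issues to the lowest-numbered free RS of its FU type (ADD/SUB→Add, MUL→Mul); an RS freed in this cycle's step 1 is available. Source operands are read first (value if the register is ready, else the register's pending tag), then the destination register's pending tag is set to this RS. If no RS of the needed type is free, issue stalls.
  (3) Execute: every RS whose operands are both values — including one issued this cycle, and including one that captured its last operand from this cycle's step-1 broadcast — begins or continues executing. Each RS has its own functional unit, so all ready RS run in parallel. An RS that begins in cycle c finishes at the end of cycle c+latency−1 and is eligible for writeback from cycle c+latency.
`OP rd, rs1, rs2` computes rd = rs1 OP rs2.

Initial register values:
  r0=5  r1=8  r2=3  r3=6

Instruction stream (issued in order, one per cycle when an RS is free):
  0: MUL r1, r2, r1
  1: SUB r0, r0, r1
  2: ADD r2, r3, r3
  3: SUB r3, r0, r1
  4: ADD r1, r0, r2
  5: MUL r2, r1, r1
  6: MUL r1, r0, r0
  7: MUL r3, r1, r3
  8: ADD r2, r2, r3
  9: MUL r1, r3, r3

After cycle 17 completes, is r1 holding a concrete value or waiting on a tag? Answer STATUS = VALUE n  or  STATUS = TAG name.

STATUS = TAG Mul2

  c1: issue MUL r1<-Mul1  regs: r0:5,r1:Mul1,r2:3,r3:6
  c2: issue SUB r0<-Add1  regs: r0:Add1,r1:Mul1,r2:3,r3:6
  c3: issue ADD r2<-Add2  regs: r0:Add1,r1:Mul1,r2:Add2,r3:6
  c4: stall  regs: r0:Add1,r1:Mul1,r2:Add2,r3:6
  c5: CDB Add2=12; issue SUB r3<-Add2  regs: r0:Add1,r1:Mul1,r2:12,r3:Add2
  c6: CDB Mul1=24; stall  regs: r0:Add1,r1:24,r2:12,r3:Add2
  c7: stall  regs: r0:Add1,r1:24,r2:12,r3:Add2
  c8: CDB Add1=-19; issue ADD r1<-Add1  regs: r0:-19,r1:Add1,r2:12,r3:Add2
  c9: issue MUL r2<-Mul1  regs: r0:-19,r1:Add1,r2:Mul1,r3:Add2
  c10: CDB Add1=-7; issue MUL r1<-Mul2  regs: r0:-19,r1:Mul2,r2:Mul1,r3:Add2
  c11: CDB Add2=-43; stall  regs: r0:-19,r1:Mul2,r2:Mul1,r3:-43
  c12: stall  regs: r0:-19,r1:Mul2,r2:Mul1,r3:-43
  c13: stall  regs: r0:-19,r1:Mul2,r2:Mul1,r3:-43
  c14: CDB Mul1=49; issue MUL r3<-Mul1  regs: r0:-19,r1:Mul2,r2:49,r3:Mul1
  c15: CDB Mul2=361; issue ADD r2<-Add1  regs: r0:-19,r1:361,r2:Add1,r3:Mul1
  c16: issue MUL r1<-Mul2  regs: r0:-19,r1:Mul2,r2:Add1,r3:Mul1
  c17: -  regs: r0:-19,r1:Mul2,r2:Add1,r3:Mul1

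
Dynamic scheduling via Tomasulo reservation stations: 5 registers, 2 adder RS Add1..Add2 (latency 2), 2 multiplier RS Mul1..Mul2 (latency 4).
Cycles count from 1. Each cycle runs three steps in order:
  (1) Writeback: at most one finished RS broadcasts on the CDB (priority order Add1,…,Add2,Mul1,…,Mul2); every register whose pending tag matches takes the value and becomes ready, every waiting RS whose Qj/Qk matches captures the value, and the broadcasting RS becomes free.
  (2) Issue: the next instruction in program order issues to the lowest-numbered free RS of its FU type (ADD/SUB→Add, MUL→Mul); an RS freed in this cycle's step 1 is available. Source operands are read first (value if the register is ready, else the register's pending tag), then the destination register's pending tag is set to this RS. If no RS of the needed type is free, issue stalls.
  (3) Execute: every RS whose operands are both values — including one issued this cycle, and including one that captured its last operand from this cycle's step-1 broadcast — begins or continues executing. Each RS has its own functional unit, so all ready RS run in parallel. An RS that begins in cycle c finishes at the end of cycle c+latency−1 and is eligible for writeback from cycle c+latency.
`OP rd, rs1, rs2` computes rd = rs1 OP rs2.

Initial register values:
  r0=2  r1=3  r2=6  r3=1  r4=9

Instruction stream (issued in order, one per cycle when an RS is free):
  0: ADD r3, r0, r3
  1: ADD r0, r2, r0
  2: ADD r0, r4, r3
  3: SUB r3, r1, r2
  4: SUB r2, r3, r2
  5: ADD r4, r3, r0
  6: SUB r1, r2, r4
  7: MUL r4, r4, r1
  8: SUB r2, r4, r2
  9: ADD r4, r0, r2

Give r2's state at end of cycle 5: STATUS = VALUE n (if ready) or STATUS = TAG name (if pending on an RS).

cycle 1: issue ADD r3<-Add1 // r0:2,r1:3,r2:6,r3:Add1,r4:9
cycle 2: issue ADD r0<-Add2 // r0:Add2,r1:3,r2:6,r3:Add1,r4:9
cycle 3: CDB Add1=3; issue ADD r0<-Add1 // r0:Add1,r1:3,r2:6,r3:3,r4:9
cycle 4: CDB Add2=8; issue SUB r3<-Add2 // r0:Add1,r1:3,r2:6,r3:Add2,r4:9
cycle 5: CDB Add1=12; issue SUB r2<-Add1 // r0:12,r1:3,r2:Add1,r3:Add2,r4:9

STATUS = TAG Add1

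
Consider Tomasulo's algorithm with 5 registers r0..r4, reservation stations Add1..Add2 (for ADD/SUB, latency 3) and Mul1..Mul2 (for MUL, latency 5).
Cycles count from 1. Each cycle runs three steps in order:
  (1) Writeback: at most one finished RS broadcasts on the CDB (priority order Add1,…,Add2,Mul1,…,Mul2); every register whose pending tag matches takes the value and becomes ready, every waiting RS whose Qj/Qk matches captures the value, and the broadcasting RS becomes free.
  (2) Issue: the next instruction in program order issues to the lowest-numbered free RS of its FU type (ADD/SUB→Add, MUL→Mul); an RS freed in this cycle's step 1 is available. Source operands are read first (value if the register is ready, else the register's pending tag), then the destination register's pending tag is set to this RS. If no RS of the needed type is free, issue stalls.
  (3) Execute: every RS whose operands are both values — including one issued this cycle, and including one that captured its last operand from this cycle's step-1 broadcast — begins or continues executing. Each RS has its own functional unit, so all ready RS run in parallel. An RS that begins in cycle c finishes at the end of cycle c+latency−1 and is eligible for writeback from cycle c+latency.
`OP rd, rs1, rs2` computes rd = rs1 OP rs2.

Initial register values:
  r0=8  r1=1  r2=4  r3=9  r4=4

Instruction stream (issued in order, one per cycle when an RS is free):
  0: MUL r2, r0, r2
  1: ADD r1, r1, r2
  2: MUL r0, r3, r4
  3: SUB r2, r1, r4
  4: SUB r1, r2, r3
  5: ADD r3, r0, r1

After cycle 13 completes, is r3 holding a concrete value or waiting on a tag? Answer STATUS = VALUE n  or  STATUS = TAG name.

STATUS = TAG Add2

c1: issue MUL r2<-Mul1 | r0:8,r1:1,r2:Mul1,r3:9,r4:4
c2: issue ADD r1<-Add1 | r0:8,r1:Add1,r2:Mul1,r3:9,r4:4
c3: issue MUL r0<-Mul2 | r0:Mul2,r1:Add1,r2:Mul1,r3:9,r4:4
c4: issue SUB r2<-Add2 | r0:Mul2,r1:Add1,r2:Add2,r3:9,r4:4
c5: stall | r0:Mul2,r1:Add1,r2:Add2,r3:9,r4:4
c6: CDB Mul1=32; stall | r0:Mul2,r1:Add1,r2:Add2,r3:9,r4:4
c7: stall | r0:Mul2,r1:Add1,r2:Add2,r3:9,r4:4
c8: CDB Mul2=36; stall | r0:36,r1:Add1,r2:Add2,r3:9,r4:4
c9: CDB Add1=33; issue SUB r1<-Add1 | r0:36,r1:Add1,r2:Add2,r3:9,r4:4
c10: stall | r0:36,r1:Add1,r2:Add2,r3:9,r4:4
c11: stall | r0:36,r1:Add1,r2:Add2,r3:9,r4:4
c12: CDB Add2=29; issue ADD r3<-Add2 | r0:36,r1:Add1,r2:29,r3:Add2,r4:4
c13: - | r0:36,r1:Add1,r2:29,r3:Add2,r4:4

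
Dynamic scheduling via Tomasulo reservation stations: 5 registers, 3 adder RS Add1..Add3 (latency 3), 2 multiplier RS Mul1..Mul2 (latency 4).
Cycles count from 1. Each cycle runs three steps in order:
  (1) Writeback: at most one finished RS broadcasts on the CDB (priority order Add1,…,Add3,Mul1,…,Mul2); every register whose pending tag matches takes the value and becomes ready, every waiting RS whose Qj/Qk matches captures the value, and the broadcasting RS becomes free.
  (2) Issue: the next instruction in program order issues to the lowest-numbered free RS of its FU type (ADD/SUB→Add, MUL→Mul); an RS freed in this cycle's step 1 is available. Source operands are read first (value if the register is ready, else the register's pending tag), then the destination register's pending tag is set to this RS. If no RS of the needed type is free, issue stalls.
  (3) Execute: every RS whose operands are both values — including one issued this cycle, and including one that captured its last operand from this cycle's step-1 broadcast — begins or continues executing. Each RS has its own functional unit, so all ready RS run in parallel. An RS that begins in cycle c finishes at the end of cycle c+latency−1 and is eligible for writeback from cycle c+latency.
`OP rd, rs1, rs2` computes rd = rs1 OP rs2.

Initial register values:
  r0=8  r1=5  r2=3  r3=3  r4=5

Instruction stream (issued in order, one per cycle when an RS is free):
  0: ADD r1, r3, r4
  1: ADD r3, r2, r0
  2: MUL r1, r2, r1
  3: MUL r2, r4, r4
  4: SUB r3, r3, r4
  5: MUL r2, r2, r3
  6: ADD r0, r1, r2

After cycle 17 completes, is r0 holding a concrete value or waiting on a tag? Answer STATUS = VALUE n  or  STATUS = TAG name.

STATUS = VALUE 174

  c1: issue ADD r1<-Add1  regs: r0:8,r1:Add1,r2:3,r3:3,r4:5
  c2: issue ADD r3<-Add2  regs: r0:8,r1:Add1,r2:3,r3:Add2,r4:5
  c3: issue MUL r1<-Mul1  regs: r0:8,r1:Mul1,r2:3,r3:Add2,r4:5
  c4: CDB Add1=8; issue MUL r2<-Mul2  regs: r0:8,r1:Mul1,r2:Mul2,r3:Add2,r4:5
  c5: CDB Add2=11; issue SUB r3<-Add1  regs: r0:8,r1:Mul1,r2:Mul2,r3:Add1,r4:5
  c6: stall  regs: r0:8,r1:Mul1,r2:Mul2,r3:Add1,r4:5
  c7: stall  regs: r0:8,r1:Mul1,r2:Mul2,r3:Add1,r4:5
  c8: CDB Add1=6; stall  regs: r0:8,r1:Mul1,r2:Mul2,r3:6,r4:5
  c9: CDB Mul1=24; issue MUL r2<-Mul1  regs: r0:8,r1:24,r2:Mul1,r3:6,r4:5
  c10: CDB Mul2=25; issue ADD r0<-Add1  regs: r0:Add1,r1:24,r2:Mul1,r3:6,r4:5
  c11: -  regs: r0:Add1,r1:24,r2:Mul1,r3:6,r4:5
  c12: -  regs: r0:Add1,r1:24,r2:Mul1,r3:6,r4:5
  c13: -  regs: r0:Add1,r1:24,r2:Mul1,r3:6,r4:5
  c14: CDB Mul1=150  regs: r0:Add1,r1:24,r2:150,r3:6,r4:5
  c15: -  regs: r0:Add1,r1:24,r2:150,r3:6,r4:5
  c16: -  regs: r0:Add1,r1:24,r2:150,r3:6,r4:5
  c17: CDB Add1=174  regs: r0:174,r1:24,r2:150,r3:6,r4:5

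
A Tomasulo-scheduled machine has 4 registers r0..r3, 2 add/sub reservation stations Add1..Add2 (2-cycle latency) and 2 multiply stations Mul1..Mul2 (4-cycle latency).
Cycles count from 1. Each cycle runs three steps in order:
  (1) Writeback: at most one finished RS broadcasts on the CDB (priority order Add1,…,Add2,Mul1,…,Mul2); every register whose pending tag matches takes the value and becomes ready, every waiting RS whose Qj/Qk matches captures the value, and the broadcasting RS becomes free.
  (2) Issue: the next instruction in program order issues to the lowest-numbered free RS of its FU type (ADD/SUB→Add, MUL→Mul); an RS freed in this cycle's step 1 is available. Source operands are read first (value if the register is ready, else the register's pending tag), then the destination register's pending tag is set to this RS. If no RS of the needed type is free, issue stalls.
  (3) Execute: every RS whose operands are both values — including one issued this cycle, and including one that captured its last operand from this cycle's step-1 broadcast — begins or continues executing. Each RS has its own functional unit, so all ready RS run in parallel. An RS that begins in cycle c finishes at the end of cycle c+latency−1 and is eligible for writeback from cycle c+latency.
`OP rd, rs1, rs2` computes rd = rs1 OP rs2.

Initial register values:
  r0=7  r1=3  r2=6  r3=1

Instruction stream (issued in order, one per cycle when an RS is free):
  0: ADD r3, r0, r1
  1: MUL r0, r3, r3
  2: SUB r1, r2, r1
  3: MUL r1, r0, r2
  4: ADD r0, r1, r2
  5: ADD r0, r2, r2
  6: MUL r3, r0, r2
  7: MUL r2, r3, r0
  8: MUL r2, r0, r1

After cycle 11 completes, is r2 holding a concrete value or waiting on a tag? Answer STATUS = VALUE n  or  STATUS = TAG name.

STATUS = TAG Mul2

cycle 1: issue ADD r3<-Add1 // r0:7,r1:3,r2:6,r3:Add1
cycle 2: issue MUL r0<-Mul1 // r0:Mul1,r1:3,r2:6,r3:Add1
cycle 3: CDB Add1=10; issue SUB r1<-Add1 // r0:Mul1,r1:Add1,r2:6,r3:10
cycle 4: issue MUL r1<-Mul2 // r0:Mul1,r1:Mul2,r2:6,r3:10
cycle 5: CDB Add1=3; issue ADD r0<-Add1 // r0:Add1,r1:Mul2,r2:6,r3:10
cycle 6: issue ADD r0<-Add2 // r0:Add2,r1:Mul2,r2:6,r3:10
cycle 7: CDB Mul1=100; issue MUL r3<-Mul1 // r0:Add2,r1:Mul2,r2:6,r3:Mul1
cycle 8: CDB Add2=12; stall // r0:12,r1:Mul2,r2:6,r3:Mul1
cycle 9: stall // r0:12,r1:Mul2,r2:6,r3:Mul1
cycle 10: stall // r0:12,r1:Mul2,r2:6,r3:Mul1
cycle 11: CDB Mul2=600; issue MUL r2<-Mul2 // r0:12,r1:600,r2:Mul2,r3:Mul1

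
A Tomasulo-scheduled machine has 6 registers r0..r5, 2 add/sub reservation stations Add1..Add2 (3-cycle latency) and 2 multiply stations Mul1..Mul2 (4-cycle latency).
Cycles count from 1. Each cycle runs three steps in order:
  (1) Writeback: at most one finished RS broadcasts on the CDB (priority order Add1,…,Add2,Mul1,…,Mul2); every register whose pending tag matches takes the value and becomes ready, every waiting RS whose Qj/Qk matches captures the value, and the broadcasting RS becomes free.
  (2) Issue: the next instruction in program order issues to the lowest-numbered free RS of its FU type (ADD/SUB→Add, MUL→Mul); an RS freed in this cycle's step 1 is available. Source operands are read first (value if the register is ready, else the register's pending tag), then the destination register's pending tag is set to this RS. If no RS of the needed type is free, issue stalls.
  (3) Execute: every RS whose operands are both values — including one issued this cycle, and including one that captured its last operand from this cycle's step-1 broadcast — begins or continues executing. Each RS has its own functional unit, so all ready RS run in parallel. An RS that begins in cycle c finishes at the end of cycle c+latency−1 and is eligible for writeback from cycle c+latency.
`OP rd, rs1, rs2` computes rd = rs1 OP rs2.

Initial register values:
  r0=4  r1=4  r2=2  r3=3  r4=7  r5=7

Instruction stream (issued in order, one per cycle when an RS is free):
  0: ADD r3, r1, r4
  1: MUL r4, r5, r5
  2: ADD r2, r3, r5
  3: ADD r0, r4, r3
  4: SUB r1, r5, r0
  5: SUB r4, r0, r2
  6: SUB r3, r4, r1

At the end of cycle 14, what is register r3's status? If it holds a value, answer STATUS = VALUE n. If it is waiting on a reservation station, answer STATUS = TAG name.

STATUS = TAG Add1

c1: issue ADD r3<-Add1 | r0:4,r1:4,r2:2,r3:Add1,r4:7,r5:7
c2: issue MUL r4<-Mul1 | r0:4,r1:4,r2:2,r3:Add1,r4:Mul1,r5:7
c3: issue ADD r2<-Add2 | r0:4,r1:4,r2:Add2,r3:Add1,r4:Mul1,r5:7
c4: CDB Add1=11; issue ADD r0<-Add1 | r0:Add1,r1:4,r2:Add2,r3:11,r4:Mul1,r5:7
c5: stall | r0:Add1,r1:4,r2:Add2,r3:11,r4:Mul1,r5:7
c6: CDB Mul1=49; stall | r0:Add1,r1:4,r2:Add2,r3:11,r4:49,r5:7
c7: CDB Add2=18; issue SUB r1<-Add2 | r0:Add1,r1:Add2,r2:18,r3:11,r4:49,r5:7
c8: stall | r0:Add1,r1:Add2,r2:18,r3:11,r4:49,r5:7
c9: CDB Add1=60; issue SUB r4<-Add1 | r0:60,r1:Add2,r2:18,r3:11,r4:Add1,r5:7
c10: stall | r0:60,r1:Add2,r2:18,r3:11,r4:Add1,r5:7
c11: stall | r0:60,r1:Add2,r2:18,r3:11,r4:Add1,r5:7
c12: CDB Add1=42; issue SUB r3<-Add1 | r0:60,r1:Add2,r2:18,r3:Add1,r4:42,r5:7
c13: CDB Add2=-53 | r0:60,r1:-53,r2:18,r3:Add1,r4:42,r5:7
c14: - | r0:60,r1:-53,r2:18,r3:Add1,r4:42,r5:7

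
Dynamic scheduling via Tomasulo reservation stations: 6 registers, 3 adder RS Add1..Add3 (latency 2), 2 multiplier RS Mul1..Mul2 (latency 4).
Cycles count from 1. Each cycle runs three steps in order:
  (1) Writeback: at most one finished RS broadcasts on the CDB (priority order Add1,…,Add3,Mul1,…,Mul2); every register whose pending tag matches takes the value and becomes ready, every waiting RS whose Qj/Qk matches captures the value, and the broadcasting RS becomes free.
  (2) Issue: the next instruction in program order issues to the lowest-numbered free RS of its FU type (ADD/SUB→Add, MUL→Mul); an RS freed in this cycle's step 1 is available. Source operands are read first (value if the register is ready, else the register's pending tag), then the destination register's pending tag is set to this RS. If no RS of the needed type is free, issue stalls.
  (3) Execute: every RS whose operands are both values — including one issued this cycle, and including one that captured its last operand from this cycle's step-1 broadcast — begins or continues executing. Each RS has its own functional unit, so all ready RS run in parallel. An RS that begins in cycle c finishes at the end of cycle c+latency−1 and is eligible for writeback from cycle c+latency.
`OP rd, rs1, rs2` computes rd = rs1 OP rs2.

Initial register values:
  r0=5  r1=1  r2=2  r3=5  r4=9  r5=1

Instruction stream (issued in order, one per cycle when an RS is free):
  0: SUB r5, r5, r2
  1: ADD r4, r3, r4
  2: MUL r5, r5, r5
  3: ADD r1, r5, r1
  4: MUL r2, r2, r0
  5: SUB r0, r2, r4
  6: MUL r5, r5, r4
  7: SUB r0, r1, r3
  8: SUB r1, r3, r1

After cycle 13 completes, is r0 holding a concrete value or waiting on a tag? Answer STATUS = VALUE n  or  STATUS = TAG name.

STATUS = VALUE -3

cycle 1: issue SUB r5<-Add1 // r0:5,r1:1,r2:2,r3:5,r4:9,r5:Add1
cycle 2: issue ADD r4<-Add2 // r0:5,r1:1,r2:2,r3:5,r4:Add2,r5:Add1
cycle 3: CDB Add1=-1; issue MUL r5<-Mul1 // r0:5,r1:1,r2:2,r3:5,r4:Add2,r5:Mul1
cycle 4: CDB Add2=14; issue ADD r1<-Add1 // r0:5,r1:Add1,r2:2,r3:5,r4:14,r5:Mul1
cycle 5: issue MUL r2<-Mul2 // r0:5,r1:Add1,r2:Mul2,r3:5,r4:14,r5:Mul1
cycle 6: issue SUB r0<-Add2 // r0:Add2,r1:Add1,r2:Mul2,r3:5,r4:14,r5:Mul1
cycle 7: CDB Mul1=1; issue MUL r5<-Mul1 // r0:Add2,r1:Add1,r2:Mul2,r3:5,r4:14,r5:Mul1
cycle 8: issue SUB r0<-Add3 // r0:Add3,r1:Add1,r2:Mul2,r3:5,r4:14,r5:Mul1
cycle 9: CDB Add1=2; issue SUB r1<-Add1 // r0:Add3,r1:Add1,r2:Mul2,r3:5,r4:14,r5:Mul1
cycle 10: CDB Mul2=10 // r0:Add3,r1:Add1,r2:10,r3:5,r4:14,r5:Mul1
cycle 11: CDB Add1=3 // r0:Add3,r1:3,r2:10,r3:5,r4:14,r5:Mul1
cycle 12: CDB Add2=-4 // r0:Add3,r1:3,r2:10,r3:5,r4:14,r5:Mul1
cycle 13: CDB Add3=-3 // r0:-3,r1:3,r2:10,r3:5,r4:14,r5:Mul1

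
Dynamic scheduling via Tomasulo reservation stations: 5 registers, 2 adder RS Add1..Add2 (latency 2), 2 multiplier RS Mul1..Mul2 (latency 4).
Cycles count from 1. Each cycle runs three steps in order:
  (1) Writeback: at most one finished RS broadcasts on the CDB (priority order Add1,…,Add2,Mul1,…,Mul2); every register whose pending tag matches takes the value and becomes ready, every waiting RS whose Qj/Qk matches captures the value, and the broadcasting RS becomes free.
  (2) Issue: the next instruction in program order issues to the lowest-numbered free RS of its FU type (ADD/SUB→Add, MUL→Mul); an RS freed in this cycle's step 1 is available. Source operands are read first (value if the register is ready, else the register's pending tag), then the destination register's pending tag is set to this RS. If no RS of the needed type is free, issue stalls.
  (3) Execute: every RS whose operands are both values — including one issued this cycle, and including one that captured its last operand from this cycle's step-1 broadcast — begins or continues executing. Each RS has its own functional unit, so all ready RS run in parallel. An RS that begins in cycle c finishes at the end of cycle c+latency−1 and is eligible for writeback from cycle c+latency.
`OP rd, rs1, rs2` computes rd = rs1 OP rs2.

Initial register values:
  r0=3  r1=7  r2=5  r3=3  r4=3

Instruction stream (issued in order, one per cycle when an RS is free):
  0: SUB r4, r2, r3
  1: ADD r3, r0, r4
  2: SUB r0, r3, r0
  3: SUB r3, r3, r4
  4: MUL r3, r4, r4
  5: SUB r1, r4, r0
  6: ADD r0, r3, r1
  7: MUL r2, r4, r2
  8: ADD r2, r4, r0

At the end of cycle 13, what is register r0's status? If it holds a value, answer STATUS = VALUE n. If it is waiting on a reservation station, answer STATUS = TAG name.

c1: issue SUB r4<-Add1 | r0:3,r1:7,r2:5,r3:3,r4:Add1
c2: issue ADD r3<-Add2 | r0:3,r1:7,r2:5,r3:Add2,r4:Add1
c3: CDB Add1=2; issue SUB r0<-Add1 | r0:Add1,r1:7,r2:5,r3:Add2,r4:2
c4: stall | r0:Add1,r1:7,r2:5,r3:Add2,r4:2
c5: CDB Add2=5; issue SUB r3<-Add2 | r0:Add1,r1:7,r2:5,r3:Add2,r4:2
c6: issue MUL r3<-Mul1 | r0:Add1,r1:7,r2:5,r3:Mul1,r4:2
c7: CDB Add1=2; issue SUB r1<-Add1 | r0:2,r1:Add1,r2:5,r3:Mul1,r4:2
c8: CDB Add2=3; issue ADD r0<-Add2 | r0:Add2,r1:Add1,r2:5,r3:Mul1,r4:2
c9: CDB Add1=0; issue MUL r2<-Mul2 | r0:Add2,r1:0,r2:Mul2,r3:Mul1,r4:2
c10: CDB Mul1=4; issue ADD r2<-Add1 | r0:Add2,r1:0,r2:Add1,r3:4,r4:2
c11: - | r0:Add2,r1:0,r2:Add1,r3:4,r4:2
c12: CDB Add2=4 | r0:4,r1:0,r2:Add1,r3:4,r4:2
c13: CDB Mul2=10 | r0:4,r1:0,r2:Add1,r3:4,r4:2

STATUS = VALUE 4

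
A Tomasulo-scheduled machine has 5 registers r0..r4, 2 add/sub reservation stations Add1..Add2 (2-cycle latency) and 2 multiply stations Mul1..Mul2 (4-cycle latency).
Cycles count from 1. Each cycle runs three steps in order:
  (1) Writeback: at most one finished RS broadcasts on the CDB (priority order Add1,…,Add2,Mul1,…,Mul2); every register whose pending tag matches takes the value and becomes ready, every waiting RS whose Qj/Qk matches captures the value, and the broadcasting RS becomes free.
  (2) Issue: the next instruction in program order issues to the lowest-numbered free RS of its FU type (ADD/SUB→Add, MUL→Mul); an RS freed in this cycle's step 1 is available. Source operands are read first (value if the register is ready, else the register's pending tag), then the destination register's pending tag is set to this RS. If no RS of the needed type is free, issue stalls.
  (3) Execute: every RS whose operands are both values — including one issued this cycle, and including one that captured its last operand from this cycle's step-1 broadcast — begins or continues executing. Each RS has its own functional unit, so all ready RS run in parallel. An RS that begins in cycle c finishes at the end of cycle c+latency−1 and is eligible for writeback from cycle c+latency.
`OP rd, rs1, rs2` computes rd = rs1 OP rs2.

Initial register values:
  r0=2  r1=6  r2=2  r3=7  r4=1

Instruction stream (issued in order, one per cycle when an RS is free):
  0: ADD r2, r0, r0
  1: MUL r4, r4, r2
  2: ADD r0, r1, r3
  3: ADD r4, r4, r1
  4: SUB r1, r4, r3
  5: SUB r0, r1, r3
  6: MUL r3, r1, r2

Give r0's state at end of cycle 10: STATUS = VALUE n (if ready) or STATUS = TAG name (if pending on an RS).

c1: issue ADD r2<-Add1 | r0:2,r1:6,r2:Add1,r3:7,r4:1
c2: issue MUL r4<-Mul1 | r0:2,r1:6,r2:Add1,r3:7,r4:Mul1
c3: CDB Add1=4; issue ADD r0<-Add1 | r0:Add1,r1:6,r2:4,r3:7,r4:Mul1
c4: issue ADD r4<-Add2 | r0:Add1,r1:6,r2:4,r3:7,r4:Add2
c5: CDB Add1=13; issue SUB r1<-Add1 | r0:13,r1:Add1,r2:4,r3:7,r4:Add2
c6: stall | r0:13,r1:Add1,r2:4,r3:7,r4:Add2
c7: CDB Mul1=4; stall | r0:13,r1:Add1,r2:4,r3:7,r4:Add2
c8: stall | r0:13,r1:Add1,r2:4,r3:7,r4:Add2
c9: CDB Add2=10; issue SUB r0<-Add2 | r0:Add2,r1:Add1,r2:4,r3:7,r4:10
c10: issue MUL r3<-Mul1 | r0:Add2,r1:Add1,r2:4,r3:Mul1,r4:10

STATUS = TAG Add2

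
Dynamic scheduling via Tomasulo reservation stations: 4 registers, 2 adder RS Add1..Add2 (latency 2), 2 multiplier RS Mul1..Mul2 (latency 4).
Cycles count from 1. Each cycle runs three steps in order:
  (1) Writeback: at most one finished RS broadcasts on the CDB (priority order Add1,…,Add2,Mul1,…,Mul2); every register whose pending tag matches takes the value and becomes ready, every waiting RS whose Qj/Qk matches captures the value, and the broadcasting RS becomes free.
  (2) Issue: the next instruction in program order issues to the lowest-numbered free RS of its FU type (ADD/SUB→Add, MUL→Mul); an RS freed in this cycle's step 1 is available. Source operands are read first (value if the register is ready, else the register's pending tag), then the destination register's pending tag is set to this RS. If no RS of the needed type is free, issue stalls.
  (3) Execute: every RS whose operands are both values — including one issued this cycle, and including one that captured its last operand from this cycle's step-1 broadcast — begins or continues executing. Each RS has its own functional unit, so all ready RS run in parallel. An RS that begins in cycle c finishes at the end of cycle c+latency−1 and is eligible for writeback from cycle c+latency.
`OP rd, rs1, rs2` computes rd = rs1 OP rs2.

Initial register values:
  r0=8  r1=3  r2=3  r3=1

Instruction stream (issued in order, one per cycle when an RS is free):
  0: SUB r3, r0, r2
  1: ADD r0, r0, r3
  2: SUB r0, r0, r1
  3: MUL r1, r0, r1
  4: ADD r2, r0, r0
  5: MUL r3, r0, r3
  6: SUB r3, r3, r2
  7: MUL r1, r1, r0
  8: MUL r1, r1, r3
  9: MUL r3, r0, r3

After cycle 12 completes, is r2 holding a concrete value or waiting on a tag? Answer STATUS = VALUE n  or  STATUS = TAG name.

STATUS = VALUE 20

c1: issue SUB r3<-Add1 | r0:8,r1:3,r2:3,r3:Add1
c2: issue ADD r0<-Add2 | r0:Add2,r1:3,r2:3,r3:Add1
c3: CDB Add1=5; issue SUB r0<-Add1 | r0:Add1,r1:3,r2:3,r3:5
c4: issue MUL r1<-Mul1 | r0:Add1,r1:Mul1,r2:3,r3:5
c5: CDB Add2=13; issue ADD r2<-Add2 | r0:Add1,r1:Mul1,r2:Add2,r3:5
c6: issue MUL r3<-Mul2 | r0:Add1,r1:Mul1,r2:Add2,r3:Mul2
c7: CDB Add1=10; issue SUB r3<-Add1 | r0:10,r1:Mul1,r2:Add2,r3:Add1
c8: stall | r0:10,r1:Mul1,r2:Add2,r3:Add1
c9: CDB Add2=20; stall | r0:10,r1:Mul1,r2:20,r3:Add1
c10: stall | r0:10,r1:Mul1,r2:20,r3:Add1
c11: CDB Mul1=30; issue MUL r1<-Mul1 | r0:10,r1:Mul1,r2:20,r3:Add1
c12: CDB Mul2=50; issue MUL r1<-Mul2 | r0:10,r1:Mul2,r2:20,r3:Add1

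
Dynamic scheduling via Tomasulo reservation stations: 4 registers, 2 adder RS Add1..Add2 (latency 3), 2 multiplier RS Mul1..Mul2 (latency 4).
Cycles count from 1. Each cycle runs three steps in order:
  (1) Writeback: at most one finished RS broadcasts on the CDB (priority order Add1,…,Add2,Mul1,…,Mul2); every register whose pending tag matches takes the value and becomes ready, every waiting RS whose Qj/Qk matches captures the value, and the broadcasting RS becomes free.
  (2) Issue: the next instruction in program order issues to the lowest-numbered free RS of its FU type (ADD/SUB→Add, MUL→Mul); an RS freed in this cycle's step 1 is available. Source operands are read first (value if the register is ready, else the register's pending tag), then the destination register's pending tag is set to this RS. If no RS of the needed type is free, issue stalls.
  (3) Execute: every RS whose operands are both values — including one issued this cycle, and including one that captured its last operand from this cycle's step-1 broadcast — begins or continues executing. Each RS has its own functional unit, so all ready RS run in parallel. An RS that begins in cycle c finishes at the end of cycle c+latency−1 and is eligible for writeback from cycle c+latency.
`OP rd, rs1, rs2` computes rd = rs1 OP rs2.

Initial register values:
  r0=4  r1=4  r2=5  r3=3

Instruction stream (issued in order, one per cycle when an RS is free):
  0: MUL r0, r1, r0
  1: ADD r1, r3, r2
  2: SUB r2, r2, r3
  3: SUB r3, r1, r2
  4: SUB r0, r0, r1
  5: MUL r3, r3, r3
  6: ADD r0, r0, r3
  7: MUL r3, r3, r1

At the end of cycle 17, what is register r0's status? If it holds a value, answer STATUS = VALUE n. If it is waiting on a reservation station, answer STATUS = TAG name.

STATUS = VALUE 44

  c1: issue MUL r0<-Mul1  regs: r0:Mul1,r1:4,r2:5,r3:3
  c2: issue ADD r1<-Add1  regs: r0:Mul1,r1:Add1,r2:5,r3:3
  c3: issue SUB r2<-Add2  regs: r0:Mul1,r1:Add1,r2:Add2,r3:3
  c4: stall  regs: r0:Mul1,r1:Add1,r2:Add2,r3:3
  c5: CDB Add1=8; issue SUB r3<-Add1  regs: r0:Mul1,r1:8,r2:Add2,r3:Add1
  c6: CDB Add2=2; issue SUB r0<-Add2  regs: r0:Add2,r1:8,r2:2,r3:Add1
  c7: CDB Mul1=16; issue MUL r3<-Mul1  regs: r0:Add2,r1:8,r2:2,r3:Mul1
  c8: stall  regs: r0:Add2,r1:8,r2:2,r3:Mul1
  c9: CDB Add1=6; issue ADD r0<-Add1  regs: r0:Add1,r1:8,r2:2,r3:Mul1
  c10: CDB Add2=8; issue MUL r3<-Mul2  regs: r0:Add1,r1:8,r2:2,r3:Mul2
  c11: -  regs: r0:Add1,r1:8,r2:2,r3:Mul2
  c12: -  regs: r0:Add1,r1:8,r2:2,r3:Mul2
  c13: CDB Mul1=36  regs: r0:Add1,r1:8,r2:2,r3:Mul2
  c14: -  regs: r0:Add1,r1:8,r2:2,r3:Mul2
  c15: -  regs: r0:Add1,r1:8,r2:2,r3:Mul2
  c16: CDB Add1=44  regs: r0:44,r1:8,r2:2,r3:Mul2
  c17: CDB Mul2=288  regs: r0:44,r1:8,r2:2,r3:288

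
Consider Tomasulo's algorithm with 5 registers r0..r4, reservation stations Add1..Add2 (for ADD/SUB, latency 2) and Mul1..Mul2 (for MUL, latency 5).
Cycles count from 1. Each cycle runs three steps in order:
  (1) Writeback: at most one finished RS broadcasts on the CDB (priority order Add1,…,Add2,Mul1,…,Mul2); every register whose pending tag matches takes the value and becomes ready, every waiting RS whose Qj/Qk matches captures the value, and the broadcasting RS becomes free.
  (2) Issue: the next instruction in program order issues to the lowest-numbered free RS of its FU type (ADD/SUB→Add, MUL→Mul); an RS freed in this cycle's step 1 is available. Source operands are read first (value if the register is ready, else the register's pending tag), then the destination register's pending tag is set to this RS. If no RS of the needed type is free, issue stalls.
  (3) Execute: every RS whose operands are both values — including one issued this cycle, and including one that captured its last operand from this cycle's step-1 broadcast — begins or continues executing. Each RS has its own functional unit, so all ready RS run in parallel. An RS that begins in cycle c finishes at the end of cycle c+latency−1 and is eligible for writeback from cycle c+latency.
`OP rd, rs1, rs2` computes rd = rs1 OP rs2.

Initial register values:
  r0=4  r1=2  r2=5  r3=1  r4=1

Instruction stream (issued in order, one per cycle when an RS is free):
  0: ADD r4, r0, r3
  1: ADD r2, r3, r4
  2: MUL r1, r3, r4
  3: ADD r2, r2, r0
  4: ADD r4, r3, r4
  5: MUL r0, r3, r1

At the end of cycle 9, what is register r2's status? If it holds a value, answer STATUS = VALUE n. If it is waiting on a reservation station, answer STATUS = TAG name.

c1: issue ADD r4<-Add1 | r0:4,r1:2,r2:5,r3:1,r4:Add1
c2: issue ADD r2<-Add2 | r0:4,r1:2,r2:Add2,r3:1,r4:Add1
c3: CDB Add1=5; issue MUL r1<-Mul1 | r0:4,r1:Mul1,r2:Add2,r3:1,r4:5
c4: issue ADD r2<-Add1 | r0:4,r1:Mul1,r2:Add1,r3:1,r4:5
c5: CDB Add2=6; issue ADD r4<-Add2 | r0:4,r1:Mul1,r2:Add1,r3:1,r4:Add2
c6: issue MUL r0<-Mul2 | r0:Mul2,r1:Mul1,r2:Add1,r3:1,r4:Add2
c7: CDB Add1=10 | r0:Mul2,r1:Mul1,r2:10,r3:1,r4:Add2
c8: CDB Add2=6 | r0:Mul2,r1:Mul1,r2:10,r3:1,r4:6
c9: CDB Mul1=5 | r0:Mul2,r1:5,r2:10,r3:1,r4:6

STATUS = VALUE 10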